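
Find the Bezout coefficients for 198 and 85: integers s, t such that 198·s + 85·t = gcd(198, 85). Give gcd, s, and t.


Euclidean algorithm on (198, 85) — divide until remainder is 0:
  198 = 2 · 85 + 28
  85 = 3 · 28 + 1
  28 = 28 · 1 + 0
gcd(198, 85) = 1.
Track Bezout coefficients alongside the remainders: start with r₀ = 198 = a·1 + b·0 (s = 1, t = 0) and r₁ = 85 = a·0 + b·1 (s = 0, t = 1); each new remainder r_{k+1} = r_{k-1} − q_k·r_k inherits s_{k+1} = s_{k-1} − q_k·s_k, t_{k+1} = t_{k-1} − q_k·t_k, so r_k = a·s_k + b·t_k at every step:
  q = 2: r = 28, s = 1 − 2·0 = 1, t = 0 − 2·1 = -2  (check: 198·1 + 85·(-2) = 28)
  q = 3: r = 1, s = 0 − 3·1 = -3, t = 1 − 3·(-2) = 7  (check: 198·(-3) + 85·7 = 1)
The row with r = 1 (the gcd) gives the Bezout coefficients s = -3, t = 7.
Result: 198 · (-3) + 85 · (7) = 1.

gcd(198, 85) = 1; s = -3, t = 7 (check: 198·(-3) + 85·7 = 1).


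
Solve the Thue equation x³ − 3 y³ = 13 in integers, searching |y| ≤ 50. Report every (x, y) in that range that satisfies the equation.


The equation is x³ - 3y³ = 13. For fixed y, x³ = 3·y³ + 13, so a solution requires the RHS to be a perfect cube.
Strategy: iterate y from -50 to 50, compute RHS = 3·y³ + 13, and check whether it is a (positive or negative) perfect cube.
Check small values of y:
  y = 0: RHS = 13 is not a perfect cube.
  y = 1: RHS = 16 is not a perfect cube.
  y = -1: RHS = 10 is not a perfect cube.
  y = 2: RHS = 37 is not a perfect cube.
  y = -2: RHS = -11 is not a perfect cube.
  y = 3: RHS = 94 is not a perfect cube.
  y = -3: RHS = -68 is not a perfect cube.
Continuing the search up to |y| = 50 finds no solutions either.
No (x, y) in the scanned range satisfies the equation.

No integer solutions with |y| ≤ 50.


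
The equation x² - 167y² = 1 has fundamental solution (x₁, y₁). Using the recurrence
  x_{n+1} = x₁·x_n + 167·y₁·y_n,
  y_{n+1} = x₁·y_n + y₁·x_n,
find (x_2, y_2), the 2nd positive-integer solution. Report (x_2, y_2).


Step 1: Find the fundamental solution (x₁, y₁) of x² - 167y² = 1.
  Expand √167 as a continued fraction. a₀ = ⌊√167⌋ = 12; iterate m_{k+1} = d_k·a_k − m_k, d_{k+1} = (167 − m_{k+1}²)/d_k, a_{k+1} = ⌊(a₀ + m_{k+1})/d_{k+1}⌋ (starting m₀ = 0, d₀ = 1), with convergents p_k = a_k·p_{k-1} + p_{k-2}, q_k = a_k·q_{k-1} + q_{k-2} (p₋₁ = 1, q₋₁ = 0):
  k = 0: a₀ = 12; p₀/q₀ = 12/1; p₀² − 167·q₀² = 144 − 167 = -23.
  k = 1: m = 12, d = 23, a = ⌊(12 + 12)/23⌋ = 1; p/q = (1·12 + 1)/(1·1 + 0) = 13/1; p² − 167·q² = 169 − 167 = 2.
  k = 2: m = 11, d = 2, a = ⌊(12 + 11)/2⌋ = 11; p/q = (11·13 + 12)/(11·1 + 1) = 155/12; p² − 167·q² = 24025 − 24048 = -23.
  k = 3: m = 11, d = 23, a = ⌊(12 + 11)/23⌋ = 1; p/q = (1·155 + 13)/(1·12 + 1) = 168/13; p² − 167·q² = 28224 − 28223 = 1.
  The first convergent with p² − 167·q² = 1 gives the fundamental solution (x₁, y₁) = (168, 13).
Step 2: Apply the recurrence (x_{n+1}, y_{n+1}) = (x₁x_n + 167y₁y_n, x₁y_n + y₁x_n) repeatedly.
  From (x_1, y_1) = (168, 13): x_2 = 168·168 + 167·13·13 = 56447; y_2 = 168·13 + 13·168 = 4368.
Step 3: Verify x_2² - 167·y_2² = 3186263809 - 3186263808 = 1 (should be 1). ✓

(x_1, y_1) = (168, 13); (x_2, y_2) = (56447, 4368).


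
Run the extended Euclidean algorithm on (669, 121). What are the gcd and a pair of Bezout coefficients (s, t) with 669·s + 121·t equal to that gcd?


Euclidean algorithm on (669, 121) — divide until remainder is 0:
  669 = 5 · 121 + 64
  121 = 1 · 64 + 57
  64 = 1 · 57 + 7
  57 = 8 · 7 + 1
  7 = 7 · 1 + 0
gcd(669, 121) = 1.
Track Bezout coefficients alongside the remainders: start with r₀ = 669 = a·1 + b·0 (s = 1, t = 0) and r₁ = 121 = a·0 + b·1 (s = 0, t = 1); each new remainder r_{k+1} = r_{k-1} − q_k·r_k inherits s_{k+1} = s_{k-1} − q_k·s_k, t_{k+1} = t_{k-1} − q_k·t_k, so r_k = a·s_k + b·t_k at every step:
  q = 5: r = 64, s = 1 − 5·0 = 1, t = 0 − 5·1 = -5  (check: 669·1 + 121·(-5) = 64)
  q = 1: r = 57, s = 0 − 1·1 = -1, t = 1 − 1·(-5) = 6  (check: 669·(-1) + 121·6 = 57)
  q = 1: r = 7, s = 1 − 1·(-1) = 2, t = -5 − 1·6 = -11  (check: 669·2 + 121·(-11) = 7)
  q = 8: r = 1, s = -1 − 8·2 = -17, t = 6 − 8·(-11) = 94  (check: 669·(-17) + 121·94 = 1)
The row with r = 1 (the gcd) gives the Bezout coefficients s = -17, t = 94.
Result: 669 · (-17) + 121 · (94) = 1.

gcd(669, 121) = 1; s = -17, t = 94 (check: 669·(-17) + 121·94 = 1).


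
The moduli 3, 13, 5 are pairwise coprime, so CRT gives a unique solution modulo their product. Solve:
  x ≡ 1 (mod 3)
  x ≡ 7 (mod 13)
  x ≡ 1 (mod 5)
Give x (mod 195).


Moduli 3, 13, 5 are pairwise coprime; by CRT there is a unique solution modulo M = 3 · 13 · 5 = 195.
Solve pairwise, accumulating the modulus:
  Start with x ≡ 1 (mod 3).
  Combine with x ≡ 7 (mod 13): since gcd(3, 13) = 1, we get a unique residue mod 39.
    Write x = 1 + 3·t and substitute into x ≡ 7 (mod 13): 3·t ≡ 7 − 1 = 6 (mod 13).
    The inverse of 3 mod 13 is 9 (since 3·9 = 27 = 2·13 + 1), so t ≡ 9·6 = 54 ≡ 2 (mod 13).
    Then x = 1 + 3·2 = 7, valid modulo lcm(3, 13) = 39: x ≡ 7 (mod 39).
  Combine with x ≡ 1 (mod 5): since gcd(39, 5) = 1, we get a unique residue mod 195.
    Write x = 7 + 39·t and substitute into x ≡ 1 (mod 5): 39·t ≡ 1 − 7 = -6 (mod 5).
    Reduce coefficients mod 5: 4·t ≡ 4 (mod 5).
    The inverse of 4 mod 5 is 4 (since 4·4 = 16 = 3·5 + 1), so t ≡ 4·4 = 16 ≡ 1 (mod 5).
    Then x = 7 + 39·1 = 46, valid modulo lcm(39, 5) = 195: x ≡ 46 (mod 195).
Verify: 46 mod 3 = 1 ✓, 46 mod 13 = 7 ✓, 46 mod 5 = 1 ✓.

x ≡ 46 (mod 195).


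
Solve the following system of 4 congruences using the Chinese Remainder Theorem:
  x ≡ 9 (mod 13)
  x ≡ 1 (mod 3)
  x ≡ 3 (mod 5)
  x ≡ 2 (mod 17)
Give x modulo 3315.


Product of moduli M = 13 · 3 · 5 · 17 = 3315.
Merge one congruence at a time:
  Start: x ≡ 9 (mod 13).
  Combine with x ≡ 1 (mod 3); new modulus lcm = 39.
    Write x = 9 + 13·t and substitute into x ≡ 1 (mod 3): 13·t ≡ 1 − 9 = -8 (mod 3).
    Reduce coefficients mod 3: 1·t ≡ 1 (mod 3).
    So t ≡ 1 (mod 3).
    Then x = 9 + 13·1 = 22, valid modulo lcm(13, 3) = 39: x ≡ 22 (mod 39).
  Combine with x ≡ 3 (mod 5); new modulus lcm = 195.
    Write x = 22 + 39·t and substitute into x ≡ 3 (mod 5): 39·t ≡ 3 − 22 = -19 (mod 5).
    Reduce coefficients mod 5: 4·t ≡ 1 (mod 5).
    The inverse of 4 mod 5 is 4 (since 4·4 = 16 = 3·5 + 1), so t ≡ 4·1 = 4 ≡ 4 (mod 5).
    Then x = 22 + 39·4 = 178, valid modulo lcm(39, 5) = 195: x ≡ 178 (mod 195).
  Combine with x ≡ 2 (mod 17); new modulus lcm = 3315.
    Write x = 178 + 195·t and substitute into x ≡ 2 (mod 17): 195·t ≡ 2 − 178 = -176 (mod 17).
    Reduce coefficients mod 17: 8·t ≡ 11 (mod 17).
    The inverse of 8 mod 17 is 15 (since 8·15 = 120 = 7·17 + 1), so t ≡ 15·11 = 165 ≡ 12 (mod 17).
    Then x = 178 + 195·12 = 2518, valid modulo lcm(195, 17) = 3315: x ≡ 2518 (mod 3315).
Verify against each original: 2518 mod 13 = 9, 2518 mod 3 = 1, 2518 mod 5 = 3, 2518 mod 17 = 2.

x ≡ 2518 (mod 3315).


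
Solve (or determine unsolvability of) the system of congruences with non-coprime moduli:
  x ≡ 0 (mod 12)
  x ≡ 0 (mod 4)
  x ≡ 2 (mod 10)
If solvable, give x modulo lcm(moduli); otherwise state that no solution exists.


Moduli 12, 4, 10 are not pairwise coprime, so CRT works modulo lcm(m_i) when all pairwise compatibility conditions hold.
Pairwise compatibility: gcd(m_i, m_j) must divide a_i - a_j for every pair.
Merge one congruence at a time:
  Start: x ≡ 0 (mod 12).
  Combine with x ≡ 0 (mod 4): gcd(12, 4) = 4; 0 - 0 = 0, which IS divisible by 4, so compatible.
    Write x = 0 + 12·t and substitute into x ≡ 0 (mod 4): 12·t ≡ 0 − 0 = 0 (mod 4).
    Divide the congruence (and modulus) by g = 4: 3·t ≡ 0 (mod 1).
    Modulo 1 every t works; take t = 0.
    Then x = 0 + 12·0 = 0, valid modulo lcm(12, 4) = 12: x ≡ 0 (mod 12).
  Combine with x ≡ 2 (mod 10): gcd(12, 10) = 2; 2 - 0 = 2, which IS divisible by 2, so compatible.
    Write x = 0 + 12·t and substitute into x ≡ 2 (mod 10): 12·t ≡ 2 − 0 = 2 (mod 10).
    Divide the congruence (and modulus) by g = 2: 6·t ≡ 1 (mod 5).
    Reduce coefficients mod 5: 1·t ≡ 1 (mod 5).
    So t ≡ 1 (mod 5).
    Then x = 0 + 12·1 = 12, valid modulo lcm(12, 10) = 60: x ≡ 12 (mod 60).
Verify: 12 mod 12 = 0, 12 mod 4 = 0, 12 mod 10 = 2.

x ≡ 12 (mod 60).


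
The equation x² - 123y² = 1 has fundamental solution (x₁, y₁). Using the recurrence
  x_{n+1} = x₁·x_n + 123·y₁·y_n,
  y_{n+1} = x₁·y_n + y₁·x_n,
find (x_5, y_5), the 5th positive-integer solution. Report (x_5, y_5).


Step 1: Find the fundamental solution (x₁, y₁) of x² - 123y² = 1.
  Expand √123 as a continued fraction. a₀ = ⌊√123⌋ = 11; iterate m_{k+1} = d_k·a_k − m_k, d_{k+1} = (123 − m_{k+1}²)/d_k, a_{k+1} = ⌊(a₀ + m_{k+1})/d_{k+1}⌋ (starting m₀ = 0, d₀ = 1), with convergents p_k = a_k·p_{k-1} + p_{k-2}, q_k = a_k·q_{k-1} + q_{k-2} (p₋₁ = 1, q₋₁ = 0):
  k = 0: a₀ = 11; p₀/q₀ = 11/1; p₀² − 123·q₀² = 121 − 123 = -2.
  k = 1: m = 11, d = 2, a = ⌊(11 + 11)/2⌋ = 11; p/q = (11·11 + 1)/(11·1 + 0) = 122/11; p² − 123·q² = 14884 − 14883 = 1.
  The first convergent with p² − 123·q² = 1 gives the fundamental solution (x₁, y₁) = (122, 11).
Step 2: Apply the recurrence (x_{n+1}, y_{n+1}) = (x₁x_n + 123y₁y_n, x₁y_n + y₁x_n) repeatedly.
  From (x_1, y_1) = (122, 11): x_2 = 122·122 + 123·11·11 = 29767; y_2 = 122·11 + 11·122 = 2684.
  From (x_2, y_2) = (29767, 2684): x_3 = 122·29767 + 123·11·2684 = 7263026; y_3 = 122·2684 + 11·29767 = 654885.
  From (x_3, y_3) = (7263026, 654885): x_4 = 122·7263026 + 123·11·654885 = 1772148577; y_4 = 122·654885 + 11·7263026 = 159789256.
  From (x_4, y_4) = (1772148577, 159789256): x_5 = 122·1772148577 + 123·11·159789256 = 432396989762; y_5 = 122·159789256 + 11·1772148577 = 38987923579.
Step 3: Verify x_5² - 123·y_5² = 186967156755239132816644 - 186967156755239132816643 = 1 (should be 1). ✓

(x_1, y_1) = (122, 11); (x_5, y_5) = (432396989762, 38987923579).


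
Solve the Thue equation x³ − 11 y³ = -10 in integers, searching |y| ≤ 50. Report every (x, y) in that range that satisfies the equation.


The equation is x³ - 11y³ = -10. For fixed y, x³ = 11·y³ − 10, so a solution requires the RHS to be a perfect cube.
Strategy: iterate y from -50 to 50, compute RHS = 11·y³ − 10, and check whether it is a (positive or negative) perfect cube.
Check small values of y:
  y = 0: RHS = -10 is not a perfect cube.
  y = 1: RHS = 1 = (1)³ ⇒ x = 1 works.
  y = -1: RHS = -21 is not a perfect cube.
  y = 2: RHS = 78 is not a perfect cube.
  y = -2: RHS = -98 is not a perfect cube.
  y = 3: RHS = 287 is not a perfect cube.
  y = -3: RHS = -307 is not a perfect cube.
Continuing the search up to |y| = 50 finds no further solutions beyond those listed.
Collected solutions: (1, 1).

Solutions (with |y| ≤ 50): (1, 1).


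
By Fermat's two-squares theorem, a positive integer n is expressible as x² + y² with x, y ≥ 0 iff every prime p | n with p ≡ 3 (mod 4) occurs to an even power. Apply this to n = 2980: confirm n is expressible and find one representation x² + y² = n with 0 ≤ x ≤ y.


Step 1: Factor n = 2980 = 2^2 · 5 · 149.
Step 2: Check the mod-4 condition on each prime factor: 2 = 2 (special); 5 ≡ 1 (mod 4), exponent 1; 149 ≡ 1 (mod 4), exponent 1.
All primes ≡ 3 (mod 4) appear to even exponent (or don't appear), so by the two-squares theorem n IS expressible as a sum of two squares.
Step 3: Build a representation. Group n = k² · m with k = 2 and m = 5 · 149 = 745 (a product of primes ≡ 1 (mod 4)); a representation of m scales to one of n via (k·x)² + (k·y)² = k²(x² + y²). Each prime p ≡ 1 (mod 4) is itself a sum of two squares; find a² by testing p − a² for a perfect square:
  5: 5 − 1² = 4 = 2² ⇒ 5 = 1² + 2².
  149: 149 − 1² = 148, 149 − 2² = 145, 149 − 3² = 140, 149 − 4² = 133, 149 − 5² = 124, 149 − 6² = 113, 149 − 7² = 100 = 10² ⇒ 149 = 7² + 10².
  Combine using the Brahmagupta–Fibonacci identity (a² + b²)(c² + d²) = (ac − bd)² + (ad + bc)² = (ac + bd)² + (ad − bc)²:
  5 · 149 = 745: from (1² + 2²)(7² + 10²), take (1·7 − 2·10, 1·10 + 2·7) = (7 − 20, 10 + 14) = (-13, 24); dropping signs (only squares matter) gives (13, 24); check 13² + 24² = 169 + 576 = 745 ✓.
  Scale by k = 2: (2·13, 2·24) = (26, 48).
Step 4: Order so x ≤ y and verify: 26² + 48² = 676 + 2304 = 2980 = n. ✓

n = 2980 = 26² + 48² (one valid representation with x ≤ y).


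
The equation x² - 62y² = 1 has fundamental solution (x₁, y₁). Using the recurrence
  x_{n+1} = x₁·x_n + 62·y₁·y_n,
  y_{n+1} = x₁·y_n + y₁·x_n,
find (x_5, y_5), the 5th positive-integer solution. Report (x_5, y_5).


Step 1: Find the fundamental solution (x₁, y₁) of x² - 62y² = 1.
  Expand √62 as a continued fraction. a₀ = ⌊√62⌋ = 7; iterate m_{k+1} = d_k·a_k − m_k, d_{k+1} = (62 − m_{k+1}²)/d_k, a_{k+1} = ⌊(a₀ + m_{k+1})/d_{k+1}⌋ (starting m₀ = 0, d₀ = 1), with convergents p_k = a_k·p_{k-1} + p_{k-2}, q_k = a_k·q_{k-1} + q_{k-2} (p₋₁ = 1, q₋₁ = 0):
  k = 0: a₀ = 7; p₀/q₀ = 7/1; p₀² − 62·q₀² = 49 − 62 = -13.
  k = 1: m = 7, d = 13, a = ⌊(7 + 7)/13⌋ = 1; p/q = (1·7 + 1)/(1·1 + 0) = 8/1; p² − 62·q² = 64 − 62 = 2.
  k = 2: m = 6, d = 2, a = ⌊(7 + 6)/2⌋ = 6; p/q = (6·8 + 7)/(6·1 + 1) = 55/7; p² − 62·q² = 3025 − 3038 = -13.
  k = 3: m = 6, d = 13, a = ⌊(7 + 6)/13⌋ = 1; p/q = (1·55 + 8)/(1·7 + 1) = 63/8; p² − 62·q² = 3969 − 3968 = 1.
  The first convergent with p² − 62·q² = 1 gives the fundamental solution (x₁, y₁) = (63, 8).
Step 2: Apply the recurrence (x_{n+1}, y_{n+1}) = (x₁x_n + 62y₁y_n, x₁y_n + y₁x_n) repeatedly.
  From (x_1, y_1) = (63, 8): x_2 = 63·63 + 62·8·8 = 7937; y_2 = 63·8 + 8·63 = 1008.
  From (x_2, y_2) = (7937, 1008): x_3 = 63·7937 + 62·8·1008 = 999999; y_3 = 63·1008 + 8·7937 = 127000.
  From (x_3, y_3) = (999999, 127000): x_4 = 63·999999 + 62·8·127000 = 125991937; y_4 = 63·127000 + 8·999999 = 16000992.
  From (x_4, y_4) = (125991937, 16000992): x_5 = 63·125991937 + 62·8·16000992 = 15873984063; y_5 = 63·16000992 + 8·125991937 = 2015997992.
Step 3: Verify x_5² - 62·y_5² = 251983370032377987969 - 251983370032377987968 = 1 (should be 1). ✓

(x_1, y_1) = (63, 8); (x_5, y_5) = (15873984063, 2015997992).


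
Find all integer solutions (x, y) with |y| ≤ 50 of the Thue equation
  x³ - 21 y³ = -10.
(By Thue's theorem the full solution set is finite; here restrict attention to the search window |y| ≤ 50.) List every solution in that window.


The equation is x³ - 21y³ = -10. For fixed y, x³ = 21·y³ − 10, so a solution requires the RHS to be a perfect cube.
Strategy: iterate y from -50 to 50, compute RHS = 21·y³ − 10, and check whether it is a (positive or negative) perfect cube.
Check small values of y:
  y = 0: RHS = -10 is not a perfect cube.
  y = 1: RHS = 11 is not a perfect cube.
  y = -1: RHS = -31 is not a perfect cube.
  y = 2: RHS = 158 is not a perfect cube.
  y = -2: RHS = -178 is not a perfect cube.
  y = 3: RHS = 557 is not a perfect cube.
  y = -3: RHS = -577 is not a perfect cube.
Continuing the search up to |y| = 50 finds no solutions either.
No (x, y) in the scanned range satisfies the equation.

No integer solutions with |y| ≤ 50.


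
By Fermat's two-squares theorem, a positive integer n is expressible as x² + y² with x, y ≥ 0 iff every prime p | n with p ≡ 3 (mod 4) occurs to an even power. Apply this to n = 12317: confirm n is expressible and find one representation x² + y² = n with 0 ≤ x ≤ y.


Step 1: Factor n = 12317 = 109 · 113.
Step 2: Check the mod-4 condition on each prime factor: 109 ≡ 1 (mod 4), exponent 1; 113 ≡ 1 (mod 4), exponent 1.
All primes ≡ 3 (mod 4) appear to even exponent (or don't appear), so by the two-squares theorem n IS expressible as a sum of two squares.
Step 3: Build a representation. Here n = 109 · 113 is a product of primes ≡ 1 (mod 4). Each prime p ≡ 1 (mod 4) is itself a sum of two squares; find a² by testing p − a² for a perfect square:
  109: 109 − 1² = 108, 109 − 2² = 105, 109 − 3² = 100 = 10² ⇒ 109 = 3² + 10².
  113: 113 − 1² = 112, 113 − 2² = 109, 113 − 3² = 104, 113 − 4² = 97, 113 − 5² = 88, 113 − 6² = 77, 113 − 7² = 64 = 8² ⇒ 113 = 7² + 8².
  Combine using the Brahmagupta–Fibonacci identity (a² + b²)(c² + d²) = (ac − bd)² + (ad + bc)² = (ac + bd)² + (ad − bc)²:
  109 · 113 = 12317: from (3² + 10²)(7² + 8²), take (3·7 − 10·8, 3·8 + 10·7) = (21 − 80, 24 + 70) = (-59, 94); dropping signs (only squares matter) gives (59, 94); check 59² + 94² = 3481 + 8836 = 12317 ✓.
Step 4: Order so x ≤ y and verify: 59² + 94² = 3481 + 8836 = 12317 = n. ✓

n = 12317 = 59² + 94² (one valid representation with x ≤ y).


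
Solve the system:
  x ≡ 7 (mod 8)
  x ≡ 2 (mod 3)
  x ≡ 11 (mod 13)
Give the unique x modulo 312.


Moduli 8, 3, 13 are pairwise coprime; by CRT there is a unique solution modulo M = 8 · 3 · 13 = 312.
Solve pairwise, accumulating the modulus:
  Start with x ≡ 7 (mod 8).
  Combine with x ≡ 2 (mod 3): since gcd(8, 3) = 1, we get a unique residue mod 24.
    Write x = 7 + 8·t and substitute into x ≡ 2 (mod 3): 8·t ≡ 2 − 7 = -5 (mod 3).
    Reduce coefficients mod 3: 2·t ≡ 1 (mod 3).
    The inverse of 2 mod 3 is 2 (since 2·2 = 4 = 1·3 + 1), so t ≡ 2·1 = 2 ≡ 2 (mod 3).
    Then x = 7 + 8·2 = 23, valid modulo lcm(8, 3) = 24: x ≡ 23 (mod 24).
  Combine with x ≡ 11 (mod 13): since gcd(24, 13) = 1, we get a unique residue mod 312.
    Write x = 23 + 24·t and substitute into x ≡ 11 (mod 13): 24·t ≡ 11 − 23 = -12 (mod 13).
    Reduce coefficients mod 13: 11·t ≡ 1 (mod 13).
    The inverse of 11 mod 13 is 6 (since 11·6 = 66 = 5·13 + 1), so t ≡ 6·1 = 6 ≡ 6 (mod 13).
    Then x = 23 + 24·6 = 167, valid modulo lcm(24, 13) = 312: x ≡ 167 (mod 312).
Verify: 167 mod 8 = 7 ✓, 167 mod 3 = 2 ✓, 167 mod 13 = 11 ✓.

x ≡ 167 (mod 312).


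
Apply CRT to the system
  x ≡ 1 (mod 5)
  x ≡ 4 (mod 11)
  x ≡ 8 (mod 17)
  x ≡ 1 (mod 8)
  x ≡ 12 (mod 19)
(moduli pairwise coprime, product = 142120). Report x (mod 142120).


Product of moduli M = 5 · 11 · 17 · 8 · 19 = 142120.
Merge one congruence at a time:
  Start: x ≡ 1 (mod 5).
  Combine with x ≡ 4 (mod 11); new modulus lcm = 55.
    Write x = 1 + 5·t and substitute into x ≡ 4 (mod 11): 5·t ≡ 4 − 1 = 3 (mod 11).
    The inverse of 5 mod 11 is 9 (since 5·9 = 45 = 4·11 + 1), so t ≡ 9·3 = 27 ≡ 5 (mod 11).
    Then x = 1 + 5·5 = 26, valid modulo lcm(5, 11) = 55: x ≡ 26 (mod 55).
  Combine with x ≡ 8 (mod 17); new modulus lcm = 935.
    Write x = 26 + 55·t and substitute into x ≡ 8 (mod 17): 55·t ≡ 8 − 26 = -18 (mod 17).
    Reduce coefficients mod 17: 4·t ≡ 16 (mod 17).
    The inverse of 4 mod 17 is 13 (since 4·13 = 52 = 3·17 + 1), so t ≡ 13·16 = 208 ≡ 4 (mod 17).
    Then x = 26 + 55·4 = 246, valid modulo lcm(55, 17) = 935: x ≡ 246 (mod 935).
  Combine with x ≡ 1 (mod 8); new modulus lcm = 7480.
    Write x = 246 + 935·t and substitute into x ≡ 1 (mod 8): 935·t ≡ 1 − 246 = -245 (mod 8).
    Reduce coefficients mod 8: 7·t ≡ 3 (mod 8).
    The inverse of 7 mod 8 is 7 (since 7·7 = 49 = 6·8 + 1), so t ≡ 7·3 = 21 ≡ 5 (mod 8).
    Then x = 246 + 935·5 = 4921, valid modulo lcm(935, 8) = 7480: x ≡ 4921 (mod 7480).
  Combine with x ≡ 12 (mod 19); new modulus lcm = 142120.
    Write x = 4921 + 7480·t and substitute into x ≡ 12 (mod 19): 7480·t ≡ 12 − 4921 = -4909 (mod 19).
    Reduce coefficients mod 19: 13·t ≡ 12 (mod 19).
    The inverse of 13 mod 19 is 3 (since 13·3 = 39 = 2·19 + 1), so t ≡ 3·12 = 36 ≡ 17 (mod 19).
    Then x = 4921 + 7480·17 = 132081, valid modulo lcm(7480, 19) = 142120: x ≡ 132081 (mod 142120).
Verify against each original: 132081 mod 5 = 1, 132081 mod 11 = 4, 132081 mod 17 = 8, 132081 mod 8 = 1, 132081 mod 19 = 12.

x ≡ 132081 (mod 142120).


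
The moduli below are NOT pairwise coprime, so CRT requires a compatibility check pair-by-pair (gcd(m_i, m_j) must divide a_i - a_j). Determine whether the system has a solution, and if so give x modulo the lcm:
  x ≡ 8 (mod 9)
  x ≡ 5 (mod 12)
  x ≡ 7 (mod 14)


Moduli 9, 12, 14 are not pairwise coprime, so CRT works modulo lcm(m_i) when all pairwise compatibility conditions hold.
Pairwise compatibility: gcd(m_i, m_j) must divide a_i - a_j for every pair.
Merge one congruence at a time:
  Start: x ≡ 8 (mod 9).
  Combine with x ≡ 5 (mod 12): gcd(9, 12) = 3; 5 - 8 = -3, which IS divisible by 3, so compatible.
    Write x = 8 + 9·t and substitute into x ≡ 5 (mod 12): 9·t ≡ 5 − 8 = -3 (mod 12).
    Divide the congruence (and modulus) by g = 3: 3·t ≡ -1 (mod 4).
    Reduce coefficients mod 4: 3·t ≡ 3 (mod 4).
    The inverse of 3 mod 4 is 3 (since 3·3 = 9 = 2·4 + 1), so t ≡ 3·3 = 9 ≡ 1 (mod 4).
    Then x = 8 + 9·1 = 17, valid modulo lcm(9, 12) = 36: x ≡ 17 (mod 36).
  Combine with x ≡ 7 (mod 14): gcd(36, 14) = 2; 7 - 17 = -10, which IS divisible by 2, so compatible.
    Write x = 17 + 36·t and substitute into x ≡ 7 (mod 14): 36·t ≡ 7 − 17 = -10 (mod 14).
    Divide the congruence (and modulus) by g = 2: 18·t ≡ -5 (mod 7).
    Reduce coefficients mod 7: 4·t ≡ 2 (mod 7).
    The inverse of 4 mod 7 is 2 (since 4·2 = 8 = 1·7 + 1), so t ≡ 2·2 = 4 ≡ 4 (mod 7).
    Then x = 17 + 36·4 = 161, valid modulo lcm(36, 14) = 252: x ≡ 161 (mod 252).
Verify: 161 mod 9 = 8, 161 mod 12 = 5, 161 mod 14 = 7.

x ≡ 161 (mod 252).


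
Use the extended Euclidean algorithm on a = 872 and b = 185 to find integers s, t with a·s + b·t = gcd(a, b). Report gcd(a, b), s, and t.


Euclidean algorithm on (872, 185) — divide until remainder is 0:
  872 = 4 · 185 + 132
  185 = 1 · 132 + 53
  132 = 2 · 53 + 26
  53 = 2 · 26 + 1
  26 = 26 · 1 + 0
gcd(872, 185) = 1.
Track Bezout coefficients alongside the remainders: start with r₀ = 872 = a·1 + b·0 (s = 1, t = 0) and r₁ = 185 = a·0 + b·1 (s = 0, t = 1); each new remainder r_{k+1} = r_{k-1} − q_k·r_k inherits s_{k+1} = s_{k-1} − q_k·s_k, t_{k+1} = t_{k-1} − q_k·t_k, so r_k = a·s_k + b·t_k at every step:
  q = 4: r = 132, s = 1 − 4·0 = 1, t = 0 − 4·1 = -4  (check: 872·1 + 185·(-4) = 132)
  q = 1: r = 53, s = 0 − 1·1 = -1, t = 1 − 1·(-4) = 5  (check: 872·(-1) + 185·5 = 53)
  q = 2: r = 26, s = 1 − 2·(-1) = 3, t = -4 − 2·5 = -14  (check: 872·3 + 185·(-14) = 26)
  q = 2: r = 1, s = -1 − 2·3 = -7, t = 5 − 2·(-14) = 33  (check: 872·(-7) + 185·33 = 1)
The row with r = 1 (the gcd) gives the Bezout coefficients s = -7, t = 33.
Result: 872 · (-7) + 185 · (33) = 1.

gcd(872, 185) = 1; s = -7, t = 33 (check: 872·(-7) + 185·33 = 1).


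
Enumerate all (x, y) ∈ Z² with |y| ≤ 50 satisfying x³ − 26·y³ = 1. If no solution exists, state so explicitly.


The equation is x³ - 26y³ = 1. For fixed y, x³ = 26·y³ + 1, so a solution requires the RHS to be a perfect cube.
Strategy: iterate y from -50 to 50, compute RHS = 26·y³ + 1, and check whether it is a (positive or negative) perfect cube.
Check small values of y:
  y = 0: RHS = 1 = (1)³ ⇒ x = 1 works.
  y = 1: RHS = 27 = (3)³ ⇒ x = 3 works.
  y = -1: RHS = -25 is not a perfect cube.
  y = 2: RHS = 209 is not a perfect cube.
  y = -2: RHS = -207 is not a perfect cube.
  y = 3: RHS = 703 is not a perfect cube.
  y = -3: RHS = -701 is not a perfect cube.
Continuing the search up to |y| = 50 finds no further solutions beyond those listed.
Collected solutions: (1, 0), (3, 1).

Solutions (with |y| ≤ 50): (1, 0), (3, 1).


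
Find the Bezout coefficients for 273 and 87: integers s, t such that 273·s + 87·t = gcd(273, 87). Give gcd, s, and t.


Euclidean algorithm on (273, 87) — divide until remainder is 0:
  273 = 3 · 87 + 12
  87 = 7 · 12 + 3
  12 = 4 · 3 + 0
gcd(273, 87) = 3.
Track Bezout coefficients alongside the remainders: start with r₀ = 273 = a·1 + b·0 (s = 1, t = 0) and r₁ = 87 = a·0 + b·1 (s = 0, t = 1); each new remainder r_{k+1} = r_{k-1} − q_k·r_k inherits s_{k+1} = s_{k-1} − q_k·s_k, t_{k+1} = t_{k-1} − q_k·t_k, so r_k = a·s_k + b·t_k at every step:
  q = 3: r = 12, s = 1 − 3·0 = 1, t = 0 − 3·1 = -3  (check: 273·1 + 87·(-3) = 12)
  q = 7: r = 3, s = 0 − 7·1 = -7, t = 1 − 7·(-3) = 22  (check: 273·(-7) + 87·22 = 3)
The row with r = 3 (the gcd) gives the Bezout coefficients s = -7, t = 22.
Result: 273 · (-7) + 87 · (22) = 3.

gcd(273, 87) = 3; s = -7, t = 22 (check: 273·(-7) + 87·22 = 3).


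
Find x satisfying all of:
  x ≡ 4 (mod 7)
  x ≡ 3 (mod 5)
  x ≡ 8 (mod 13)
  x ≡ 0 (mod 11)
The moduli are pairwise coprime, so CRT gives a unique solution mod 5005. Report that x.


Product of moduli M = 7 · 5 · 13 · 11 = 5005.
Merge one congruence at a time:
  Start: x ≡ 4 (mod 7).
  Combine with x ≡ 3 (mod 5); new modulus lcm = 35.
    Write x = 4 + 7·t and substitute into x ≡ 3 (mod 5): 7·t ≡ 3 − 4 = -1 (mod 5).
    Reduce coefficients mod 5: 2·t ≡ 4 (mod 5).
    The inverse of 2 mod 5 is 3 (since 2·3 = 6 = 1·5 + 1), so t ≡ 3·4 = 12 ≡ 2 (mod 5).
    Then x = 4 + 7·2 = 18, valid modulo lcm(7, 5) = 35: x ≡ 18 (mod 35).
  Combine with x ≡ 8 (mod 13); new modulus lcm = 455.
    Write x = 18 + 35·t and substitute into x ≡ 8 (mod 13): 35·t ≡ 8 − 18 = -10 (mod 13).
    Reduce coefficients mod 13: 9·t ≡ 3 (mod 13).
    The inverse of 9 mod 13 is 3 (since 9·3 = 27 = 2·13 + 1), so t ≡ 3·3 = 9 ≡ 9 (mod 13).
    Then x = 18 + 35·9 = 333, valid modulo lcm(35, 13) = 455: x ≡ 333 (mod 455).
  Combine with x ≡ 0 (mod 11); new modulus lcm = 5005.
    Write x = 333 + 455·t and substitute into x ≡ 0 (mod 11): 455·t ≡ 0 − 333 = -333 (mod 11).
    Reduce coefficients mod 11: 4·t ≡ 8 (mod 11).
    The inverse of 4 mod 11 is 3 (since 4·3 = 12 = 1·11 + 1), so t ≡ 3·8 = 24 ≡ 2 (mod 11).
    Then x = 333 + 455·2 = 1243, valid modulo lcm(455, 11) = 5005: x ≡ 1243 (mod 5005).
Verify against each original: 1243 mod 7 = 4, 1243 mod 5 = 3, 1243 mod 13 = 8, 1243 mod 11 = 0.

x ≡ 1243 (mod 5005).


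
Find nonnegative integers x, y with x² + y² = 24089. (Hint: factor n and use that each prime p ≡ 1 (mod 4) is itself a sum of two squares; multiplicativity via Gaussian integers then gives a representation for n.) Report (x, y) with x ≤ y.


Step 1: Factor n = 24089 = 13 · 17 · 109.
Step 2: Check the mod-4 condition on each prime factor: 13 ≡ 1 (mod 4), exponent 1; 17 ≡ 1 (mod 4), exponent 1; 109 ≡ 1 (mod 4), exponent 1.
All primes ≡ 3 (mod 4) appear to even exponent (or don't appear), so by the two-squares theorem n IS expressible as a sum of two squares.
Step 3: Build a representation. Here n = 13 · 17 · 109 is a product of primes ≡ 1 (mod 4). Each prime p ≡ 1 (mod 4) is itself a sum of two squares; find a² by testing p − a² for a perfect square:
  13: 13 − 1² = 12, 13 − 2² = 9 = 3² ⇒ 13 = 2² + 3².
  17: 17 − 1² = 16 = 4² ⇒ 17 = 1² + 4².
  109: 109 − 1² = 108, 109 − 2² = 105, 109 − 3² = 100 = 10² ⇒ 109 = 3² + 10².
  Combine using the Brahmagupta–Fibonacci identity (a² + b²)(c² + d²) = (ac − bd)² + (ad + bc)² = (ac + bd)² + (ad − bc)²:
  13 · 17 = 221: from (2² + 3²)(1² + 4²), take (2·1 − 3·4, 2·4 + 3·1) = (2 − 12, 8 + 3) = (-10, 11); dropping signs (only squares matter) gives (10, 11); check 10² + 11² = 100 + 121 = 221 ✓.
  221 · 109 = 24089: from (10² + 11²)(3² + 10²), take (10·3 − 11·10, 10·10 + 11·3) = (30 − 110, 100 + 33) = (-80, 133); dropping signs (only squares matter) gives (80, 133); check 80² + 133² = 6400 + 17689 = 24089 ✓.
Step 4: Order so x ≤ y and verify: 80² + 133² = 6400 + 17689 = 24089 = n. ✓

n = 24089 = 80² + 133² (one valid representation with x ≤ y).


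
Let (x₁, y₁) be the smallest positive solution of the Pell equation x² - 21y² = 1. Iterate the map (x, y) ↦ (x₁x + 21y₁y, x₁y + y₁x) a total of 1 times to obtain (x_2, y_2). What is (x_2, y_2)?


Step 1: Find the fundamental solution (x₁, y₁) of x² - 21y² = 1.
  Expand √21 as a continued fraction. a₀ = ⌊√21⌋ = 4; iterate m_{k+1} = d_k·a_k − m_k, d_{k+1} = (21 − m_{k+1}²)/d_k, a_{k+1} = ⌊(a₀ + m_{k+1})/d_{k+1}⌋ (starting m₀ = 0, d₀ = 1), with convergents p_k = a_k·p_{k-1} + p_{k-2}, q_k = a_k·q_{k-1} + q_{k-2} (p₋₁ = 1, q₋₁ = 0):
  k = 0: a₀ = 4; p₀/q₀ = 4/1; p₀² − 21·q₀² = 16 − 21 = -5.
  k = 1: m = 4, d = 5, a = ⌊(4 + 4)/5⌋ = 1; p/q = (1·4 + 1)/(1·1 + 0) = 5/1; p² − 21·q² = 25 − 21 = 4.
  k = 2: m = 1, d = 4, a = ⌊(4 + 1)/4⌋ = 1; p/q = (1·5 + 4)/(1·1 + 1) = 9/2; p² − 21·q² = 81 − 84 = -3.
  k = 3: m = 3, d = 3, a = ⌊(4 + 3)/3⌋ = 2; p/q = (2·9 + 5)/(2·2 + 1) = 23/5; p² − 21·q² = 529 − 525 = 4.
  k = 4: m = 3, d = 4, a = ⌊(4 + 3)/4⌋ = 1; p/q = (1·23 + 9)/(1·5 + 2) = 32/7; p² − 21·q² = 1024 − 1029 = -5.
  k = 5: m = 1, d = 5, a = ⌊(4 + 1)/5⌋ = 1; p/q = (1·32 + 23)/(1·7 + 5) = 55/12; p² − 21·q² = 3025 − 3024 = 1.
  The first convergent with p² − 21·q² = 1 gives the fundamental solution (x₁, y₁) = (55, 12).
Step 2: Apply the recurrence (x_{n+1}, y_{n+1}) = (x₁x_n + 21y₁y_n, x₁y_n + y₁x_n) repeatedly.
  From (x_1, y_1) = (55, 12): x_2 = 55·55 + 21·12·12 = 6049; y_2 = 55·12 + 12·55 = 1320.
Step 3: Verify x_2² - 21·y_2² = 36590401 - 36590400 = 1 (should be 1). ✓

(x_1, y_1) = (55, 12); (x_2, y_2) = (6049, 1320).


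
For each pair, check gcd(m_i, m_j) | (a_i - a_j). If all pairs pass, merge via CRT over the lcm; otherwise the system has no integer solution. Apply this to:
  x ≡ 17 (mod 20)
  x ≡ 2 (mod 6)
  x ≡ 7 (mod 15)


Moduli 20, 6, 15 are not pairwise coprime, so CRT works modulo lcm(m_i) when all pairwise compatibility conditions hold.
Pairwise compatibility: gcd(m_i, m_j) must divide a_i - a_j for every pair.
Merge one congruence at a time:
  Start: x ≡ 17 (mod 20).
  Combine with x ≡ 2 (mod 6): gcd(20, 6) = 2, and 2 - 17 = -15 is NOT divisible by 2.
    ⇒ system is inconsistent (no integer solution).

No solution (the system is inconsistent).


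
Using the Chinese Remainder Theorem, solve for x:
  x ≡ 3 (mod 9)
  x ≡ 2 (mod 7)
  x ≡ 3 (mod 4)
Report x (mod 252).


Moduli 9, 7, 4 are pairwise coprime; by CRT there is a unique solution modulo M = 9 · 7 · 4 = 252.
Solve pairwise, accumulating the modulus:
  Start with x ≡ 3 (mod 9).
  Combine with x ≡ 2 (mod 7): since gcd(9, 7) = 1, we get a unique residue mod 63.
    Write x = 3 + 9·t and substitute into x ≡ 2 (mod 7): 9·t ≡ 2 − 3 = -1 (mod 7).
    Reduce coefficients mod 7: 2·t ≡ 6 (mod 7).
    The inverse of 2 mod 7 is 4 (since 2·4 = 8 = 1·7 + 1), so t ≡ 4·6 = 24 ≡ 3 (mod 7).
    Then x = 3 + 9·3 = 30, valid modulo lcm(9, 7) = 63: x ≡ 30 (mod 63).
  Combine with x ≡ 3 (mod 4): since gcd(63, 4) = 1, we get a unique residue mod 252.
    Write x = 30 + 63·t and substitute into x ≡ 3 (mod 4): 63·t ≡ 3 − 30 = -27 (mod 4).
    Reduce coefficients mod 4: 3·t ≡ 1 (mod 4).
    The inverse of 3 mod 4 is 3 (since 3·3 = 9 = 2·4 + 1), so t ≡ 3·1 = 3 ≡ 3 (mod 4).
    Then x = 30 + 63·3 = 219, valid modulo lcm(63, 4) = 252: x ≡ 219 (mod 252).
Verify: 219 mod 9 = 3 ✓, 219 mod 7 = 2 ✓, 219 mod 4 = 3 ✓.

x ≡ 219 (mod 252).


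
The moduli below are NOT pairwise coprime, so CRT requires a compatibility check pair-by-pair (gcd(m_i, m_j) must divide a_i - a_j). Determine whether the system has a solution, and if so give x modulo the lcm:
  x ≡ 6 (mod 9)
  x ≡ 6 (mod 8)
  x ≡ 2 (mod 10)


Moduli 9, 8, 10 are not pairwise coprime, so CRT works modulo lcm(m_i) when all pairwise compatibility conditions hold.
Pairwise compatibility: gcd(m_i, m_j) must divide a_i - a_j for every pair.
Merge one congruence at a time:
  Start: x ≡ 6 (mod 9).
  Combine with x ≡ 6 (mod 8): gcd(9, 8) = 1; 6 - 6 = 0, which IS divisible by 1, so compatible.
    Write x = 6 + 9·t and substitute into x ≡ 6 (mod 8): 9·t ≡ 6 − 6 = 0 (mod 8).
    Reduce coefficients mod 8: 1·t ≡ 0 (mod 8).
    So t ≡ 0 (mod 8).
    Then x = 6 + 9·0 = 6, valid modulo lcm(9, 8) = 72: x ≡ 6 (mod 72).
  Combine with x ≡ 2 (mod 10): gcd(72, 10) = 2; 2 - 6 = -4, which IS divisible by 2, so compatible.
    Write x = 6 + 72·t and substitute into x ≡ 2 (mod 10): 72·t ≡ 2 − 6 = -4 (mod 10).
    Divide the congruence (and modulus) by g = 2: 36·t ≡ -2 (mod 5).
    Reduce coefficients mod 5: 1·t ≡ 3 (mod 5).
    So t ≡ 3 (mod 5).
    Then x = 6 + 72·3 = 222, valid modulo lcm(72, 10) = 360: x ≡ 222 (mod 360).
Verify: 222 mod 9 = 6, 222 mod 8 = 6, 222 mod 10 = 2.

x ≡ 222 (mod 360).


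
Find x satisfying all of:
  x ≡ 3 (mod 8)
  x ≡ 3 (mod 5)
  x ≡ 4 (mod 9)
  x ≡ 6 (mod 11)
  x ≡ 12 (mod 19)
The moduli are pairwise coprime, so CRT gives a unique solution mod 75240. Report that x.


Product of moduli M = 8 · 5 · 9 · 11 · 19 = 75240.
Merge one congruence at a time:
  Start: x ≡ 3 (mod 8).
  Combine with x ≡ 3 (mod 5); new modulus lcm = 40.
    Write x = 3 + 8·t and substitute into x ≡ 3 (mod 5): 8·t ≡ 3 − 3 = 0 (mod 5).
    Reduce coefficients mod 5: 3·t ≡ 0 (mod 5).
    The inverse of 3 mod 5 is 2 (since 3·2 = 6 = 1·5 + 1), so t ≡ 2·0 = 0 ≡ 0 (mod 5).
    Then x = 3 + 8·0 = 3, valid modulo lcm(8, 5) = 40: x ≡ 3 (mod 40).
  Combine with x ≡ 4 (mod 9); new modulus lcm = 360.
    Write x = 3 + 40·t and substitute into x ≡ 4 (mod 9): 40·t ≡ 4 − 3 = 1 (mod 9).
    Reduce coefficients mod 9: 4·t ≡ 1 (mod 9).
    The inverse of 4 mod 9 is 7 (since 4·7 = 28 = 3·9 + 1), so t ≡ 7·1 = 7 ≡ 7 (mod 9).
    Then x = 3 + 40·7 = 283, valid modulo lcm(40, 9) = 360: x ≡ 283 (mod 360).
  Combine with x ≡ 6 (mod 11); new modulus lcm = 3960.
    Write x = 283 + 360·t and substitute into x ≡ 6 (mod 11): 360·t ≡ 6 − 283 = -277 (mod 11).
    Reduce coefficients mod 11: 8·t ≡ 9 (mod 11).
    The inverse of 8 mod 11 is 7 (since 8·7 = 56 = 5·11 + 1), so t ≡ 7·9 = 63 ≡ 8 (mod 11).
    Then x = 283 + 360·8 = 3163, valid modulo lcm(360, 11) = 3960: x ≡ 3163 (mod 3960).
  Combine with x ≡ 12 (mod 19); new modulus lcm = 75240.
    Write x = 3163 + 3960·t and substitute into x ≡ 12 (mod 19): 3960·t ≡ 12 − 3163 = -3151 (mod 19).
    Reduce coefficients mod 19: 8·t ≡ 3 (mod 19).
    The inverse of 8 mod 19 is 12 (since 8·12 = 96 = 5·19 + 1), so t ≡ 12·3 = 36 ≡ 17 (mod 19).
    Then x = 3163 + 3960·17 = 70483, valid modulo lcm(3960, 19) = 75240: x ≡ 70483 (mod 75240).
Verify against each original: 70483 mod 8 = 3, 70483 mod 5 = 3, 70483 mod 9 = 4, 70483 mod 11 = 6, 70483 mod 19 = 12.

x ≡ 70483 (mod 75240).


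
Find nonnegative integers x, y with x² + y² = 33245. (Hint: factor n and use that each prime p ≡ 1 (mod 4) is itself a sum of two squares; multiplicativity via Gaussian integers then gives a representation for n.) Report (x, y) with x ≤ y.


Step 1: Factor n = 33245 = 5 · 61 · 109.
Step 2: Check the mod-4 condition on each prime factor: 5 ≡ 1 (mod 4), exponent 1; 61 ≡ 1 (mod 4), exponent 1; 109 ≡ 1 (mod 4), exponent 1.
All primes ≡ 3 (mod 4) appear to even exponent (or don't appear), so by the two-squares theorem n IS expressible as a sum of two squares.
Step 3: Build a representation. Here n = 5 · 61 · 109 is a product of primes ≡ 1 (mod 4). Each prime p ≡ 1 (mod 4) is itself a sum of two squares; find a² by testing p − a² for a perfect square:
  5: 5 − 1² = 4 = 2² ⇒ 5 = 1² + 2².
  61: 61 − 1² = 60, 61 − 2² = 57, 61 − 3² = 52, 61 − 4² = 45, 61 − 5² = 36 = 6² ⇒ 61 = 5² + 6².
  109: 109 − 1² = 108, 109 − 2² = 105, 109 − 3² = 100 = 10² ⇒ 109 = 3² + 10².
  Combine using the Brahmagupta–Fibonacci identity (a² + b²)(c² + d²) = (ac − bd)² + (ad + bc)² = (ac + bd)² + (ad − bc)²:
  5 · 61 = 305: from (1² + 2²)(5² + 6²), take (1·5 − 2·6, 1·6 + 2·5) = (5 − 12, 6 + 10) = (-7, 16); dropping signs (only squares matter) gives (7, 16); check 7² + 16² = 49 + 256 = 305 ✓.
  305 · 109 = 33245: from (7² + 16²)(3² + 10²), take (7·3 − 16·10, 7·10 + 16·3) = (21 − 160, 70 + 48) = (-139, 118); dropping signs (only squares matter) gives (139, 118); check 139² + 118² = 19321 + 13924 = 33245 ✓.
Step 4: Order so x ≤ y and verify: 118² + 139² = 13924 + 19321 = 33245 = n. ✓

n = 33245 = 118² + 139² (one valid representation with x ≤ y).


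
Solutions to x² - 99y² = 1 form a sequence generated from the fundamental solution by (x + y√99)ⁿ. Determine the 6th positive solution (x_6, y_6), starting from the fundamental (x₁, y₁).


Step 1: Find the fundamental solution (x₁, y₁) of x² - 99y² = 1.
  Expand √99 as a continued fraction. a₀ = ⌊√99⌋ = 9; iterate m_{k+1} = d_k·a_k − m_k, d_{k+1} = (99 − m_{k+1}²)/d_k, a_{k+1} = ⌊(a₀ + m_{k+1})/d_{k+1}⌋ (starting m₀ = 0, d₀ = 1), with convergents p_k = a_k·p_{k-1} + p_{k-2}, q_k = a_k·q_{k-1} + q_{k-2} (p₋₁ = 1, q₋₁ = 0):
  k = 0: a₀ = 9; p₀/q₀ = 9/1; p₀² − 99·q₀² = 81 − 99 = -18.
  k = 1: m = 9, d = 18, a = ⌊(9 + 9)/18⌋ = 1; p/q = (1·9 + 1)/(1·1 + 0) = 10/1; p² − 99·q² = 100 − 99 = 1.
  The first convergent with p² − 99·q² = 1 gives the fundamental solution (x₁, y₁) = (10, 1).
Step 2: Apply the recurrence (x_{n+1}, y_{n+1}) = (x₁x_n + 99y₁y_n, x₁y_n + y₁x_n) repeatedly.
  From (x_1, y_1) = (10, 1): x_2 = 10·10 + 99·1·1 = 199; y_2 = 10·1 + 1·10 = 20.
  From (x_2, y_2) = (199, 20): x_3 = 10·199 + 99·1·20 = 3970; y_3 = 10·20 + 1·199 = 399.
  From (x_3, y_3) = (3970, 399): x_4 = 10·3970 + 99·1·399 = 79201; y_4 = 10·399 + 1·3970 = 7960.
  From (x_4, y_4) = (79201, 7960): x_5 = 10·79201 + 99·1·7960 = 1580050; y_5 = 10·7960 + 1·79201 = 158801.
  From (x_5, y_5) = (1580050, 158801): x_6 = 10·1580050 + 99·1·158801 = 31521799; y_6 = 10·158801 + 1·1580050 = 3168060.
Step 3: Verify x_6² - 99·y_6² = 993623812196401 - 993623812196400 = 1 (should be 1). ✓

(x_1, y_1) = (10, 1); (x_6, y_6) = (31521799, 3168060).


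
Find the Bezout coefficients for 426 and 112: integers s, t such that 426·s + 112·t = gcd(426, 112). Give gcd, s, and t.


Euclidean algorithm on (426, 112) — divide until remainder is 0:
  426 = 3 · 112 + 90
  112 = 1 · 90 + 22
  90 = 4 · 22 + 2
  22 = 11 · 2 + 0
gcd(426, 112) = 2.
Track Bezout coefficients alongside the remainders: start with r₀ = 426 = a·1 + b·0 (s = 1, t = 0) and r₁ = 112 = a·0 + b·1 (s = 0, t = 1); each new remainder r_{k+1} = r_{k-1} − q_k·r_k inherits s_{k+1} = s_{k-1} − q_k·s_k, t_{k+1} = t_{k-1} − q_k·t_k, so r_k = a·s_k + b·t_k at every step:
  q = 3: r = 90, s = 1 − 3·0 = 1, t = 0 − 3·1 = -3  (check: 426·1 + 112·(-3) = 90)
  q = 1: r = 22, s = 0 − 1·1 = -1, t = 1 − 1·(-3) = 4  (check: 426·(-1) + 112·4 = 22)
  q = 4: r = 2, s = 1 − 4·(-1) = 5, t = -3 − 4·4 = -19  (check: 426·5 + 112·(-19) = 2)
The row with r = 2 (the gcd) gives the Bezout coefficients s = 5, t = -19.
Result: 426 · (5) + 112 · (-19) = 2.

gcd(426, 112) = 2; s = 5, t = -19 (check: 426·5 + 112·(-19) = 2).


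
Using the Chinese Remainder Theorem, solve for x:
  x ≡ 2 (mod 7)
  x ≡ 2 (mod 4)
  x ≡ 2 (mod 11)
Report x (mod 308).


Moduli 7, 4, 11 are pairwise coprime; by CRT there is a unique solution modulo M = 7 · 4 · 11 = 308.
Solve pairwise, accumulating the modulus:
  Start with x ≡ 2 (mod 7).
  Combine with x ≡ 2 (mod 4): since gcd(7, 4) = 1, we get a unique residue mod 28.
    Write x = 2 + 7·t and substitute into x ≡ 2 (mod 4): 7·t ≡ 2 − 2 = 0 (mod 4).
    Reduce coefficients mod 4: 3·t ≡ 0 (mod 4).
    The inverse of 3 mod 4 is 3 (since 3·3 = 9 = 2·4 + 1), so t ≡ 3·0 = 0 ≡ 0 (mod 4).
    Then x = 2 + 7·0 = 2, valid modulo lcm(7, 4) = 28: x ≡ 2 (mod 28).
  Combine with x ≡ 2 (mod 11): since gcd(28, 11) = 1, we get a unique residue mod 308.
    Write x = 2 + 28·t and substitute into x ≡ 2 (mod 11): 28·t ≡ 2 − 2 = 0 (mod 11).
    Reduce coefficients mod 11: 6·t ≡ 0 (mod 11).
    The inverse of 6 mod 11 is 2 (since 6·2 = 12 = 1·11 + 1), so t ≡ 2·0 = 0 ≡ 0 (mod 11).
    Then x = 2 + 28·0 = 2, valid modulo lcm(28, 11) = 308: x ≡ 2 (mod 308).
Verify: 2 mod 7 = 2 ✓, 2 mod 4 = 2 ✓, 2 mod 11 = 2 ✓.

x ≡ 2 (mod 308).
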